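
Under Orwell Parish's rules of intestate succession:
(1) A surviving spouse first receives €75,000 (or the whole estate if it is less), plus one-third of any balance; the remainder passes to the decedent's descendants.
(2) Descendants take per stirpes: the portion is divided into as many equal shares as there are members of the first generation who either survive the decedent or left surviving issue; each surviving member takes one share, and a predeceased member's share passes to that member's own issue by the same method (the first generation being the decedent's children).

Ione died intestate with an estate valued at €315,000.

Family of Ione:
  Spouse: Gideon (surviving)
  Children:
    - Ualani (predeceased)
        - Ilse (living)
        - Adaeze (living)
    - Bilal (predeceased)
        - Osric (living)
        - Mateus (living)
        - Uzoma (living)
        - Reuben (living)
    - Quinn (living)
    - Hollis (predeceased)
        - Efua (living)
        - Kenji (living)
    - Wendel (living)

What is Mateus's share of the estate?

Mateus receives €8,000.

Gideon first takes €75,000, leaving a balance of €240,000. Gideon then takes one-third of the balance (€80,000), for a total of €155,000. The remaining €160,000 passes to the descendants.
The descendants' portion (€160,000) is divided into 5 shares of €32,000: Quinn and Wendel each take €32,000; Ualani's €32,000 share passes to Ualani's issue; Bilal's €32,000 share passes to Bilal's issue; Hollis's €32,000 share passes to Hollis's issue.
Ualani's share (€32,000) is divided into 2 shares of €16,000: Ilse and Adaeze each take €16,000.
Bilal's share (€32,000) is divided into 4 shares of €8,000: Osric, Mateus, Uzoma, and Reuben each take €8,000.
Hollis's share (€32,000) is divided into 2 shares of €16,000: Efua and Kenji each take €16,000.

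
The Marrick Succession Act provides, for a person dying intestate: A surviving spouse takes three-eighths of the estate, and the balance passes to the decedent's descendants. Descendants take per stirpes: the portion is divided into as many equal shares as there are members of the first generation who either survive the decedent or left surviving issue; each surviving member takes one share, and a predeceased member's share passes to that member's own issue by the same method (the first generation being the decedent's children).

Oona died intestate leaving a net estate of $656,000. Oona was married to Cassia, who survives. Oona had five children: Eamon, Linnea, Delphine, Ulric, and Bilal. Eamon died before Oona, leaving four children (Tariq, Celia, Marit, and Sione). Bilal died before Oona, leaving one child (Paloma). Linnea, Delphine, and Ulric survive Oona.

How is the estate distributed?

Cassia takes three-eighths of $656,000 = $246,000. The remaining $410,000 passes to the descendants.
The descendants' portion ($410,000) is divided into 5 shares of $82,000: Linnea, Delphine, and Ulric each take $82,000; Eamon's $82,000 share passes to Eamon's issue; Bilal's $82,000 share passes to Bilal's issue.
Eamon's share ($82,000) is divided into 4 shares of $20,500: Tariq, Celia, Marit, and Sione each take $20,500.
Bilal's share ($82,000) passes entirely to Paloma.

Cassia: $246,000; Tariq: $20,500; Celia: $20,500; Marit: $20,500; Sione: $20,500; Linnea: $82,000; Delphine: $82,000; Ulric: $82,000; Paloma: $82,000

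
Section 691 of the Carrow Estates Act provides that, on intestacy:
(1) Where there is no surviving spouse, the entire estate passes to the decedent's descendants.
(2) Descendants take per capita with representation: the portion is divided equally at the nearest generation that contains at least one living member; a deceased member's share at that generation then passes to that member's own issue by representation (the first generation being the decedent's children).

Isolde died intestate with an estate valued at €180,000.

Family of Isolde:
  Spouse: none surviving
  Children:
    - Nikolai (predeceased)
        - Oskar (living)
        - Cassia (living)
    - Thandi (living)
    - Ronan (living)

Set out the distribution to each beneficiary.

The entire €180,000 passes to the descendants.
That amount (€180,000) is divided into 3 shares of €60,000: Thandi and Ronan each take €60,000; Nikolai's €60,000 share passes to Nikolai's issue.
Nikolai's share (€60,000) is divided into 2 shares of €30,000: Oskar and Cassia each take €30,000.

Oskar: €30,000; Cassia: €30,000; Thandi: €60,000; Ronan: €60,000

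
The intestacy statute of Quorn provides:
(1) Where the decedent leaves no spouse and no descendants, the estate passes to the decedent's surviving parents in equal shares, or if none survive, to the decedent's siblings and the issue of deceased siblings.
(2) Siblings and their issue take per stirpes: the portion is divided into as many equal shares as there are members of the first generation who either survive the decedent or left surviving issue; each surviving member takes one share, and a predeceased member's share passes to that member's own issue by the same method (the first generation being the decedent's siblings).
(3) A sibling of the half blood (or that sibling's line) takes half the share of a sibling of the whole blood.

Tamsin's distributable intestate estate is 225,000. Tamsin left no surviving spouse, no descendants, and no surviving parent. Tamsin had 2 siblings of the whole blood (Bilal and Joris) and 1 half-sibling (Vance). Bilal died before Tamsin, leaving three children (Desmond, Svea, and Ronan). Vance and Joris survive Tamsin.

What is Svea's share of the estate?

Svea receives 30,000.

The entire 225,000 passes to the siblings and their issue.
Counting each half-blood sibling's line as half a unit, there are 5/2 units in 225,000, so one unit is 90,000. Whole-blood lines (Bilal and Joris) take 90,000 each; half-blood lines (Vance) take 45,000 each.
Bilal's share (90,000) is divided into 3 shares of 30,000: Desmond, Svea, and Ronan each take 30,000.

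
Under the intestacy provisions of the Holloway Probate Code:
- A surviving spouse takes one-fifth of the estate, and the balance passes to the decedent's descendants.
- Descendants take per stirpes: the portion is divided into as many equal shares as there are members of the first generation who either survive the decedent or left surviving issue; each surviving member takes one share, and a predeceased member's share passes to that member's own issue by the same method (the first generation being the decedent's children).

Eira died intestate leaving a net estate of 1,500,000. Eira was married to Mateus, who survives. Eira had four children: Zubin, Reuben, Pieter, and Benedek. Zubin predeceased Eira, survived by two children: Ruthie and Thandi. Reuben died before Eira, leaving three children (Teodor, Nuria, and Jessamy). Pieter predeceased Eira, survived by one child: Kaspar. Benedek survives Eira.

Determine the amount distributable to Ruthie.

Mateus takes one-fifth of 1,500,000 = 300,000. The remaining 1,200,000 passes to the descendants.
The descendants' portion (1,200,000) is divided into 4 shares of 300,000: Benedek takes 300,000; Zubin's 300,000 share passes to Zubin's issue; Reuben's 300,000 share passes to Reuben's issue; Pieter's 300,000 share passes to Pieter's issue.
Zubin's share (300,000) is divided into 2 shares of 150,000: Ruthie and Thandi each take 150,000.
Reuben's share (300,000) is divided into 3 shares of 100,000: Teodor, Nuria, and Jessamy each take 100,000.
Pieter's share (300,000) passes entirely to Kaspar.

Ruthie receives 150,000.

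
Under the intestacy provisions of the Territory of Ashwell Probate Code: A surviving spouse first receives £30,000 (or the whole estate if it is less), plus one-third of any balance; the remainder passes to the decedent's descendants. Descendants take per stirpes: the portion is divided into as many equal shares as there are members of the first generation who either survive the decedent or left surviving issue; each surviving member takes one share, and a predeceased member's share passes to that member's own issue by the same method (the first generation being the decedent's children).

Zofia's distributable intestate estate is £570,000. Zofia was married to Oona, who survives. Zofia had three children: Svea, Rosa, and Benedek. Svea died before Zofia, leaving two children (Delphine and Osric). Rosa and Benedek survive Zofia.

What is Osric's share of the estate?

Oona first takes £30,000, leaving a balance of £540,000. Oona then takes one-third of the balance (£180,000), for a total of £210,000. The remaining £360,000 passes to the descendants.
The descendants' portion (£360,000) is divided into 3 shares of £120,000: Rosa and Benedek each take £120,000; Svea's £120,000 share passes to Svea's issue.
Svea's share (£120,000) is divided into 2 shares of £60,000: Delphine and Osric each take £60,000.

Osric receives £60,000.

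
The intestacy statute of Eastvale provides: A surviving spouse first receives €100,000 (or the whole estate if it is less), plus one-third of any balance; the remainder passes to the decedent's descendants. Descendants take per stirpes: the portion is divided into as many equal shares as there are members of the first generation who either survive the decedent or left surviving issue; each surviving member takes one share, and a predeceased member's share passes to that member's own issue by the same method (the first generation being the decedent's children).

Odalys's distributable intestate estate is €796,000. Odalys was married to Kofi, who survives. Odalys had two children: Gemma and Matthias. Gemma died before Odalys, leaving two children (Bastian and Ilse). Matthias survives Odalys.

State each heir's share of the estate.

Kofi: €332,000; Bastian: €116,000; Ilse: €116,000; Matthias: €232,000

Kofi first takes €100,000, leaving a balance of €696,000. Kofi then takes one-third of the balance (€232,000), for a total of €332,000. The remaining €464,000 passes to the descendants.
The descendants' portion (€464,000) is divided into 2 shares of €232,000: Matthias takes €232,000; Gemma's €232,000 share passes to Gemma's issue.
Gemma's share (€232,000) is divided into 2 shares of €116,000: Bastian and Ilse each take €116,000.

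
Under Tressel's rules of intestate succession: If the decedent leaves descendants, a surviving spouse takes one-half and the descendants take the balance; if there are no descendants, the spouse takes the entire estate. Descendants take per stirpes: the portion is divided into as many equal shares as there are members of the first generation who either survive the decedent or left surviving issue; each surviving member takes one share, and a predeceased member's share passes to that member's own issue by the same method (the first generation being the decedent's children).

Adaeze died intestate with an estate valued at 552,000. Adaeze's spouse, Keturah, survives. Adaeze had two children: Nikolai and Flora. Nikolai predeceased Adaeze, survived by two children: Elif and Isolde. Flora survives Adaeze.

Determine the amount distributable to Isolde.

Keturah takes one-half of 552,000 = 276,000. The remaining 276,000 passes to the descendants.
The descendants' portion (276,000) is divided into 2 shares of 138,000: Flora takes 138,000; Nikolai's 138,000 share passes to Nikolai's issue.
Nikolai's share (138,000) is divided into 2 shares of 69,000: Elif and Isolde each take 69,000.

Isolde receives 69,000.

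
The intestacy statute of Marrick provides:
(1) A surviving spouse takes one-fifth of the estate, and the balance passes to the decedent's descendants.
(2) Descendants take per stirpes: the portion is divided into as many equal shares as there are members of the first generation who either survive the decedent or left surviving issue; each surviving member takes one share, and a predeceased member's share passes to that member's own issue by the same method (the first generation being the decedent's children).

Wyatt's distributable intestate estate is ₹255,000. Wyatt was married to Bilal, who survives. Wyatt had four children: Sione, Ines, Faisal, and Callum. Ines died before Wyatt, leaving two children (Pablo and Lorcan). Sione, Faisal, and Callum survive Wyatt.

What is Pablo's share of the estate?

Pablo receives ₹25,500.

Bilal takes one-fifth of ₹255,000 = ₹51,000. The remaining ₹204,000 passes to the descendants.
The descendants' portion (₹204,000) is divided into 4 shares of ₹51,000: Sione, Faisal, and Callum each take ₹51,000; Ines's ₹51,000 share passes to Ines's issue.
Ines's share (₹51,000) is divided into 2 shares of ₹25,500: Pablo and Lorcan each take ₹25,500.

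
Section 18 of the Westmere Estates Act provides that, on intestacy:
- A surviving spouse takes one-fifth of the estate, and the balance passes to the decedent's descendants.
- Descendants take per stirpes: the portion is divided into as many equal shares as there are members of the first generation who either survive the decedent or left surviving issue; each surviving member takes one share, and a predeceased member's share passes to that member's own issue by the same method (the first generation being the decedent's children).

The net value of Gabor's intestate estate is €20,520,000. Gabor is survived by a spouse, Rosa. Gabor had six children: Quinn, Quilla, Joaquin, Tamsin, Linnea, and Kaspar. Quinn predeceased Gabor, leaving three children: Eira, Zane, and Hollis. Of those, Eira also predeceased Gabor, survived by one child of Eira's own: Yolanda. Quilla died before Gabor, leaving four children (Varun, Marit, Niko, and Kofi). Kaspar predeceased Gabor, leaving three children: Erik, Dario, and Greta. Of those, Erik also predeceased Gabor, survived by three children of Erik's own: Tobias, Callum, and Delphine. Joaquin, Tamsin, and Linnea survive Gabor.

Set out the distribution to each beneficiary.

Rosa: €4,104,000; Yolanda: €912,000; Zane: €912,000; Hollis: €912,000; Varun: €684,000; Marit: €684,000; Niko: €684,000; Kofi: €684,000; Joaquin: €2,736,000; Tamsin: €2,736,000; Linnea: €2,736,000; Tobias: €304,000; Callum: €304,000; Delphine: €304,000; Dario: €912,000; Greta: €912,000

Rosa takes one-fifth of €20,520,000 = €4,104,000. The remaining €16,416,000 passes to the descendants.
The descendants' portion (€16,416,000) is divided into 6 shares of €2,736,000: Joaquin, Tamsin, and Linnea each take €2,736,000; Quinn's €2,736,000 share passes to Quinn's issue; Quilla's €2,736,000 share passes to Quilla's issue; Kaspar's €2,736,000 share passes to Kaspar's issue.
Quinn's share (€2,736,000) is divided into 3 shares of €912,000: Zane and Hollis each take €912,000; Eira's €912,000 share passes to Eira's issue.
Eira's share (€912,000) passes entirely to Yolanda.
Quilla's share (€2,736,000) is divided into 4 shares of €684,000: Varun, Marit, Niko, and Kofi each take €684,000.
Kaspar's share (€2,736,000) is divided into 3 shares of €912,000: Dario and Greta each take €912,000; Erik's €912,000 share passes to Erik's issue.
Erik's share (€912,000) is divided into 3 shares of €304,000: Tobias, Callum, and Delphine each take €304,000.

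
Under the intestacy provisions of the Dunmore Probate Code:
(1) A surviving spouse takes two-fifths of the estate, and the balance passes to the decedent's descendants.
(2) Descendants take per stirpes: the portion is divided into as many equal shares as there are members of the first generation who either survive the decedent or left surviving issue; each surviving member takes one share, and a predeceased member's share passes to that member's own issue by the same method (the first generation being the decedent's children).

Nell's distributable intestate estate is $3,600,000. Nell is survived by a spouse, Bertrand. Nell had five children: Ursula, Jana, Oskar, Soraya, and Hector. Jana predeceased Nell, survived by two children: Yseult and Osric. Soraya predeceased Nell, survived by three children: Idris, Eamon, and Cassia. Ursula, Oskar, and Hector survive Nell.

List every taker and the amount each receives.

Bertrand takes two-fifths of $3,600,000 = $1,440,000. The remaining $2,160,000 passes to the descendants.
The descendants' portion ($2,160,000) is divided into 5 shares of $432,000: Ursula, Oskar, and Hector each take $432,000; Jana's $432,000 share passes to Jana's issue; Soraya's $432,000 share passes to Soraya's issue.
Jana's share ($432,000) is divided into 2 shares of $216,000: Yseult and Osric each take $216,000.
Soraya's share ($432,000) is divided into 3 shares of $144,000: Idris, Eamon, and Cassia each take $144,000.

Bertrand: $1,440,000; Ursula: $432,000; Yseult: $216,000; Osric: $216,000; Oskar: $432,000; Idris: $144,000; Eamon: $144,000; Cassia: $144,000; Hector: $432,000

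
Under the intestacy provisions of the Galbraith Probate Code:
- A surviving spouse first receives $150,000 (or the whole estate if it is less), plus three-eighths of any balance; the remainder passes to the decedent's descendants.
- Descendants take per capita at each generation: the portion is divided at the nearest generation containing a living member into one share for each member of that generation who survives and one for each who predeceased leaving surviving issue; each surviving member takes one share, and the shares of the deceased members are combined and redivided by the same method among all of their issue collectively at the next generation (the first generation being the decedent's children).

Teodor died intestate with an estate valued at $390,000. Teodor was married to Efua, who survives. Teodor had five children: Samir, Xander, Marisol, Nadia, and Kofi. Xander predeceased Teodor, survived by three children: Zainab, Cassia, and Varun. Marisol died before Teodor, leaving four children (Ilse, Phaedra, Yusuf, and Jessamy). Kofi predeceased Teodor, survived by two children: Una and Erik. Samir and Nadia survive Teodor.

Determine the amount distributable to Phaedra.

Efua first takes $150,000, leaving a balance of $240,000. Efua then takes three-eighths of the balance ($90,000), for a total of $240,000. The remaining $150,000 passes to the descendants.
The descendants' portion ($150,000) is divided at the children's generation into 5 shares of $30,000. Samir and Nadia each take $30,000. The 3 shares of the deceased (Xander, Marisol, and Kofi) are combined into a pool of $90,000.
That pool ($90,000) is divided at the grandchildren's generation equally among Zainab, Cassia, Varun, Ilse, Phaedra, Yusuf, Jessamy, Una, and Erik: $10,000 each.

Phaedra receives $10,000.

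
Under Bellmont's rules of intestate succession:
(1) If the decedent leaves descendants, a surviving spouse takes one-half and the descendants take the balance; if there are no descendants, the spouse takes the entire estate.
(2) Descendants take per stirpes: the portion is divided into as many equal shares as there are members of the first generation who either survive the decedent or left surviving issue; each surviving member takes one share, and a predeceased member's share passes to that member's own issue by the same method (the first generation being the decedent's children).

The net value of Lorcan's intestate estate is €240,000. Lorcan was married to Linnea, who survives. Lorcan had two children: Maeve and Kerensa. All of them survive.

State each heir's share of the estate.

Linnea takes one-half of €240,000 = €120,000. The remaining €120,000 passes to the descendants.
The descendants' portion (€120,000) is divided into 2 shares of €60,000: Maeve and Kerensa each take €60,000.

Linnea: €120,000; Maeve: €60,000; Kerensa: €60,000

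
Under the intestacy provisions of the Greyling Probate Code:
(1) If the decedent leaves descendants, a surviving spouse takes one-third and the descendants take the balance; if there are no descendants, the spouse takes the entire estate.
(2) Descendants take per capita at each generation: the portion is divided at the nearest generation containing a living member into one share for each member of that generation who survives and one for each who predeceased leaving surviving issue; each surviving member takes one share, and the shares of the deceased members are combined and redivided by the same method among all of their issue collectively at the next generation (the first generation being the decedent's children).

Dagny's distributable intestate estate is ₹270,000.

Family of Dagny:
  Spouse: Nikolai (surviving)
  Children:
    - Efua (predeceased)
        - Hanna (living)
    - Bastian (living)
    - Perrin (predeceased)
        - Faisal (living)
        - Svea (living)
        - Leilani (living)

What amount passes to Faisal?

Nikolai takes one-third of ₹270,000 = ₹90,000. The remaining ₹180,000 passes to the descendants.
The descendants' portion (₹180,000) is divided at the children's generation into 3 shares of ₹60,000. Bastian takes ₹60,000. The 2 shares of the deceased (Efua and Perrin) are combined into a pool of ₹120,000.
That pool (₹120,000) is divided at the grandchildren's generation equally among Hanna, Faisal, Svea, and Leilani: ₹30,000 each.

Faisal receives ₹30,000.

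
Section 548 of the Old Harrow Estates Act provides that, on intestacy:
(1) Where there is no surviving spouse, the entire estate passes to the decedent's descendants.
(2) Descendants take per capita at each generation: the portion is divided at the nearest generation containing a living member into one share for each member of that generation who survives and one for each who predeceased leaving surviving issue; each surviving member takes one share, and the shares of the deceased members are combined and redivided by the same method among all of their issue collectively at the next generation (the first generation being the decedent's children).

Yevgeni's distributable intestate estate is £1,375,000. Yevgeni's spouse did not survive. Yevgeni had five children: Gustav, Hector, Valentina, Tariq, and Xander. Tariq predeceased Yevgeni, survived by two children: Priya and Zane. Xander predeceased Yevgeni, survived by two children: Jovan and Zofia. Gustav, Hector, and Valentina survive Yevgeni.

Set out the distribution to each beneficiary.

Gustav: £275,000; Hector: £275,000; Valentina: £275,000; Priya: £137,500; Zane: £137,500; Jovan: £137,500; Zofia: £137,500

The entire £1,375,000 passes to the descendants.
That amount (£1,375,000) is divided at the children's generation into 5 shares of £275,000. Gustav, Hector, and Valentina each take £275,000. The 2 shares of the deceased (Tariq and Xander) are combined into a pool of £550,000.
That pool (£550,000) is divided at the grandchildren's generation equally among Priya, Zane, Jovan, and Zofia: £137,500 each.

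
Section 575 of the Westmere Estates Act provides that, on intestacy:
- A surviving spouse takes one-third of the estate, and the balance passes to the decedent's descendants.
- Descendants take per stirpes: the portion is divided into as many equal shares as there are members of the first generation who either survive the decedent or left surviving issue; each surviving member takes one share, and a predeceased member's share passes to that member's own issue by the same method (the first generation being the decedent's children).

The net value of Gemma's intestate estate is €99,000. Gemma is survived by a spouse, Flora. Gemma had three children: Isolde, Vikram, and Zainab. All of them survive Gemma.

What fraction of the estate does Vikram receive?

Vikram receives 2/9 of the estate.

Flora takes one-third of €99,000 = €33,000. The remaining €66,000 passes to the descendants.
The descendants' portion (€66,000) is divided into 3 shares of €22,000: Isolde, Vikram, and Zainab each take €22,000.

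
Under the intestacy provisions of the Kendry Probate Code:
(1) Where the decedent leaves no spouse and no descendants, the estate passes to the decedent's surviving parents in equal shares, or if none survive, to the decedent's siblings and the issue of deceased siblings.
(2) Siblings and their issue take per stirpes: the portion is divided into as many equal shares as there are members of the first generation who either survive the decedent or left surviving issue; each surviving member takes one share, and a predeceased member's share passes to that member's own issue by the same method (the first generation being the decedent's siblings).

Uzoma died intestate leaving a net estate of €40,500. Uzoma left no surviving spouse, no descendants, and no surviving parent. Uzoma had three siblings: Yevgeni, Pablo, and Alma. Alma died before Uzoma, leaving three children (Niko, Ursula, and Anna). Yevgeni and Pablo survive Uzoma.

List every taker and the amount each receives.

Yevgeni: €13,500; Pablo: €13,500; Niko: €4,500; Ursula: €4,500; Anna: €4,500

The entire €40,500 passes to the siblings and their issue.
That amount (€40,500) is divided into 3 shares of €13,500: Yevgeni and Pablo each take €13,500; Alma's €13,500 share passes to Alma's issue.
Alma's share (€13,500) is divided into 3 shares of €4,500: Niko, Ursula, and Anna each take €4,500.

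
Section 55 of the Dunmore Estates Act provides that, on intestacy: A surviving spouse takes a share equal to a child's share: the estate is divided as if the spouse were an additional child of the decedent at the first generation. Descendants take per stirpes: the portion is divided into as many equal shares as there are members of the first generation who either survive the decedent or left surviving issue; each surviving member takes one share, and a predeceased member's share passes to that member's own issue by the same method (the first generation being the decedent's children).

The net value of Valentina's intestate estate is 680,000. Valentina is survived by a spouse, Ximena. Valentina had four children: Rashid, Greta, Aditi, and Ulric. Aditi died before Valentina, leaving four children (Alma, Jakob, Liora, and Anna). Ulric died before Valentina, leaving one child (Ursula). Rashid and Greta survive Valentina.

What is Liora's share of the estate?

The spouse counts as an additional share at the children's level, so there are 5 primary shares of 136,000. Ximena takes one such share (136,000).
The children's combined portion (544,000) is divided into 4 shares of 136,000: Rashid and Greta each take 136,000; Aditi's 136,000 share passes to Aditi's issue; Ulric's 136,000 share passes to Ulric's issue.
Aditi's share (136,000) is divided into 4 shares of 34,000: Alma, Jakob, Liora, and Anna each take 34,000.
Ulric's share (136,000) passes entirely to Ursula.

Liora receives 34,000.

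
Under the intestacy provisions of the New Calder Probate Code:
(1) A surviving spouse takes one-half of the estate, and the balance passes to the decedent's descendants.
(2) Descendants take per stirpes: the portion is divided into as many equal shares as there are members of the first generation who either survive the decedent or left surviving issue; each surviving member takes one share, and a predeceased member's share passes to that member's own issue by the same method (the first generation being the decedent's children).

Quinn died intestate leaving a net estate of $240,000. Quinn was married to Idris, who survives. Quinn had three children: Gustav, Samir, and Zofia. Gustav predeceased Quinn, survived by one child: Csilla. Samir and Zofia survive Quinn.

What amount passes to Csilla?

Csilla receives $40,000.

Idris takes one-half of $240,000 = $120,000. The remaining $120,000 passes to the descendants.
The descendants' portion ($120,000) is divided into 3 shares of $40,000: Samir and Zofia each take $40,000; Gustav's $40,000 share passes to Gustav's issue.
Gustav's share ($40,000) passes entirely to Csilla.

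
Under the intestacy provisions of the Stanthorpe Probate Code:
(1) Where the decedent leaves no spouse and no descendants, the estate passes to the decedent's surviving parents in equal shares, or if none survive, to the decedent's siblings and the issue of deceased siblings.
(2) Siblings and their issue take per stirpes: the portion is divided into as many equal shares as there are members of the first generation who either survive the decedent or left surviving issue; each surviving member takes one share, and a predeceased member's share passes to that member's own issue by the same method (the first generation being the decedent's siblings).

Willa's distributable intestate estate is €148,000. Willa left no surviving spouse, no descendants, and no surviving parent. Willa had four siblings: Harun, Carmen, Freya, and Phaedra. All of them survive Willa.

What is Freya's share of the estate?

The entire €148,000 passes to the siblings and their issue.
That amount (€148,000) is divided into 4 shares of €37,000: Harun, Carmen, Freya, and Phaedra each take €37,000.

Freya receives €37,000.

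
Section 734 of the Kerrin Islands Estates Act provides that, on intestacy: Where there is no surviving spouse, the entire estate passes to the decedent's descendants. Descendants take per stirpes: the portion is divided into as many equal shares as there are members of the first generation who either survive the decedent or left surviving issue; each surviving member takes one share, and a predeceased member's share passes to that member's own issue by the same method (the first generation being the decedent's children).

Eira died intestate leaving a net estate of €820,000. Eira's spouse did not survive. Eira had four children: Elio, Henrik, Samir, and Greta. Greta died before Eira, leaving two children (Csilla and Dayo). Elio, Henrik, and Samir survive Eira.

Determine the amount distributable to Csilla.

The entire €820,000 passes to the descendants.
That amount (€820,000) is divided into 4 shares of €205,000: Elio, Henrik, and Samir each take €205,000; Greta's €205,000 share passes to Greta's issue.
Greta's share (€205,000) is divided into 2 shares of €102,500: Csilla and Dayo each take €102,500.

Csilla receives €102,500.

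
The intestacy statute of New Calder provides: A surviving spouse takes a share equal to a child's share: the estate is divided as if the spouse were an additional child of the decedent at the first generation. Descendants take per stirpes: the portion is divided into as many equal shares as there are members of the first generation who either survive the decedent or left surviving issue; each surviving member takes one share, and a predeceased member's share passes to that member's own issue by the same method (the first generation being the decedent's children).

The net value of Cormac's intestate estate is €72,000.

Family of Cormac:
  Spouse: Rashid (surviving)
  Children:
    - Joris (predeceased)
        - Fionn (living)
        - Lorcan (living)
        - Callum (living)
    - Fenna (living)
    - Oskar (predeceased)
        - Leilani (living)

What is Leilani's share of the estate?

Leilani receives €18,000.

The spouse counts as an additional share at the children's level, so there are 4 primary shares of €18,000. Rashid takes one such share (€18,000).
The children's combined portion (€54,000) is divided into 3 shares of €18,000: Fenna takes €18,000; Joris's €18,000 share passes to Joris's issue; Oskar's €18,000 share passes to Oskar's issue.
Joris's share (€18,000) is divided into 3 shares of €6,000: Fionn, Lorcan, and Callum each take €6,000.
Oskar's share (€18,000) passes entirely to Leilani.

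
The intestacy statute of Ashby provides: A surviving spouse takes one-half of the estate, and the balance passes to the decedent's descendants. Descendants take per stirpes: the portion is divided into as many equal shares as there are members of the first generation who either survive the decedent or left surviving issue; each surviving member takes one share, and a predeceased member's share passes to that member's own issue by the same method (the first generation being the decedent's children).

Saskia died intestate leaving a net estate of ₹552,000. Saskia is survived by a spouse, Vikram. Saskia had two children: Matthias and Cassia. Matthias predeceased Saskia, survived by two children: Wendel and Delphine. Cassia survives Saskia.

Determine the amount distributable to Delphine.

Delphine receives ₹69,000.

Vikram takes one-half of ₹552,000 = ₹276,000. The remaining ₹276,000 passes to the descendants.
The descendants' portion (₹276,000) is divided into 2 shares of ₹138,000: Cassia takes ₹138,000; Matthias's ₹138,000 share passes to Matthias's issue.
Matthias's share (₹138,000) is divided into 2 shares of ₹69,000: Wendel and Delphine each take ₹69,000.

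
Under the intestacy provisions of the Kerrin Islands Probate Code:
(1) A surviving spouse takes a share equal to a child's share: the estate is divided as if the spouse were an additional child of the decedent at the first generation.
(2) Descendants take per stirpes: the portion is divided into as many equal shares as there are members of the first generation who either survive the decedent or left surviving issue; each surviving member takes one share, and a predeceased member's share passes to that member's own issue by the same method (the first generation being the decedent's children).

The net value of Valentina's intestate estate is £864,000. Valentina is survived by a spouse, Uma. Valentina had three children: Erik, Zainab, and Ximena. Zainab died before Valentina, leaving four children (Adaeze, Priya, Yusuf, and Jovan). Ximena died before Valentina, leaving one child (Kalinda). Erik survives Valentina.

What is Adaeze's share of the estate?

The spouse counts as an additional share at the children's level, so there are 4 primary shares of £216,000. Uma takes one such share (£216,000).
The children's combined portion (£648,000) is divided into 3 shares of £216,000: Erik takes £216,000; Zainab's £216,000 share passes to Zainab's issue; Ximena's £216,000 share passes to Ximena's issue.
Zainab's share (£216,000) is divided into 4 shares of £54,000: Adaeze, Priya, Yusuf, and Jovan each take £54,000.
Ximena's share (£216,000) passes entirely to Kalinda.

Adaeze receives £54,000.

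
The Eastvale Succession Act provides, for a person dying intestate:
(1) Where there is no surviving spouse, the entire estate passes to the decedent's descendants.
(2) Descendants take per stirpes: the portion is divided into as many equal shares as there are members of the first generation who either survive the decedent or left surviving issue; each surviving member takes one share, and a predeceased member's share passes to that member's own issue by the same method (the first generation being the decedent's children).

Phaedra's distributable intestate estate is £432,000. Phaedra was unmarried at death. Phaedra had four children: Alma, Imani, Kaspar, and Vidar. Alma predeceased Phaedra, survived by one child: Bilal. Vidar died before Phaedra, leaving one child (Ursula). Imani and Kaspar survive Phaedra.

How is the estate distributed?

The entire £432,000 passes to the descendants.
That amount (£432,000) is divided into 4 shares of £108,000: Imani and Kaspar each take £108,000; Alma's £108,000 share passes to Alma's issue; Vidar's £108,000 share passes to Vidar's issue.
Alma's share (£108,000) passes entirely to Bilal.
Vidar's share (£108,000) passes entirely to Ursula.

Bilal: £108,000; Imani: £108,000; Kaspar: £108,000; Ursula: £108,000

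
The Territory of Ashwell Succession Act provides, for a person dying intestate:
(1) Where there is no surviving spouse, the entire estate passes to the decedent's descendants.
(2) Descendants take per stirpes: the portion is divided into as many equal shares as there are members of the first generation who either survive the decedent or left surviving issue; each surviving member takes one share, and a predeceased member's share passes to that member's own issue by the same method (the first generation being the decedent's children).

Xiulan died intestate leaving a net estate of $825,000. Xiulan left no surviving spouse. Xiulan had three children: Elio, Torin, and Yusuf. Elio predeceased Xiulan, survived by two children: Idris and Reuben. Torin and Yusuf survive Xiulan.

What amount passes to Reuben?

The entire $825,000 passes to the descendants.
That amount ($825,000) is divided into 3 shares of $275,000: Torin and Yusuf each take $275,000; Elio's $275,000 share passes to Elio's issue.
Elio's share ($275,000) is divided into 2 shares of $137,500: Idris and Reuben each take $137,500.

Reuben receives $137,500.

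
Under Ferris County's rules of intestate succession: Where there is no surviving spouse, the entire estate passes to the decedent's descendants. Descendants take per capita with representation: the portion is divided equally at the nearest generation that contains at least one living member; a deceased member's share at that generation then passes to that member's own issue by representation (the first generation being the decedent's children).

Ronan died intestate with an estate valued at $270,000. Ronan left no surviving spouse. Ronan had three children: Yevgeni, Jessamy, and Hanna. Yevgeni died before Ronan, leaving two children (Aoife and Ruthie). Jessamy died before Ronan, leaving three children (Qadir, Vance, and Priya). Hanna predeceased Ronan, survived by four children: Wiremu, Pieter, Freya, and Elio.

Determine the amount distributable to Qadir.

The entire $270,000 passes to the descendants.
No child survives, so the initial division is made at the grandchildren's generation.
That amount ($270,000) is divided into 9 shares of $30,000: Aoife, Ruthie, Qadir, Vance, Priya, Wiremu, Pieter, Freya, and Elio each take $30,000.

Qadir receives $30,000.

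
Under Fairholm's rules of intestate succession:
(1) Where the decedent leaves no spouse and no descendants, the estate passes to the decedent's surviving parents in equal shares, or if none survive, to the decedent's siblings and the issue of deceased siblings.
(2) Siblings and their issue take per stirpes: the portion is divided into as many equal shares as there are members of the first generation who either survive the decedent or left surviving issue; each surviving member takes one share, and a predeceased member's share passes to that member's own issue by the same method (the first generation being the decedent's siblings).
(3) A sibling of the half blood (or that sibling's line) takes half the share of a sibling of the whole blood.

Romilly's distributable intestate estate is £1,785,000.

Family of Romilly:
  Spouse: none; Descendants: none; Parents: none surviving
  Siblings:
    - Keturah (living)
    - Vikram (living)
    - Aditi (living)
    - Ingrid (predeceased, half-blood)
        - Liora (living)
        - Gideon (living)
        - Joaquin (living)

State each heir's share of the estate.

Keturah: £510,000; Vikram: £510,000; Aditi: £510,000; Liora: £85,000; Gideon: £85,000; Joaquin: £85,000

The entire £1,785,000 passes to the siblings and their issue.
Counting each half-blood sibling's line as half a unit, there are 7/2 units in £1,785,000, so one unit is £510,000. Whole-blood lines (Keturah, Vikram, and Aditi) take £510,000 each; half-blood lines (Ingrid) take £255,000 each.
Ingrid's share (£255,000) is divided into 3 shares of £85,000: Liora, Gideon, and Joaquin each take £85,000.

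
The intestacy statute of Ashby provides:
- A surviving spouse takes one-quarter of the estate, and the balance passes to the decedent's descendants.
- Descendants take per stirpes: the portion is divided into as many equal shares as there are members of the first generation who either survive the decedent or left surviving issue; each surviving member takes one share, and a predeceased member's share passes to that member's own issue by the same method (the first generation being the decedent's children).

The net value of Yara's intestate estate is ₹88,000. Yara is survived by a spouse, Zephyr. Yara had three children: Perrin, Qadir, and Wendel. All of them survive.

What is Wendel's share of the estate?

Wendel receives ₹22,000.

Zephyr takes one-quarter of ₹88,000 = ₹22,000. The remaining ₹66,000 passes to the descendants.
The descendants' portion (₹66,000) is divided into 3 shares of ₹22,000: Perrin, Qadir, and Wendel each take ₹22,000.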